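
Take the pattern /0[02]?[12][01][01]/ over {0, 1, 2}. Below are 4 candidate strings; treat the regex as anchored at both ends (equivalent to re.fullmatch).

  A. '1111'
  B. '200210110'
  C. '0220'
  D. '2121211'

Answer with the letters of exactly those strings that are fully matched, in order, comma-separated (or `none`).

none

A. '1111' → no match — must start with '0'
B. '200210110' → no match — must start with '0'
C. '0220' → no match
D. '2121211' → no match — must start with '0'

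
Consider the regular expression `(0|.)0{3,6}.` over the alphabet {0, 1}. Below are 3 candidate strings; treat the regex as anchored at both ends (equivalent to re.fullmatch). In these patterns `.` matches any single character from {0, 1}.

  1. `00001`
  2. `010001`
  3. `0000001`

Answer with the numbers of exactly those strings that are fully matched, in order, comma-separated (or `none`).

1, 3

1. `00001` → match
2. `010001` → no match
3. `0000001` → match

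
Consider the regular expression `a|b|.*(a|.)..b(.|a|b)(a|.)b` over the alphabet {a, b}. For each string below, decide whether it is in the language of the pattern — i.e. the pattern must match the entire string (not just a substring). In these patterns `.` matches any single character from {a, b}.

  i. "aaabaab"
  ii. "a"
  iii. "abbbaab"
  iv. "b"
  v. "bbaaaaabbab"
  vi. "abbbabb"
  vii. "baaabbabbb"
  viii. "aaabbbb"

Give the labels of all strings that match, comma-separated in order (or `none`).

i → match
ii → match
iii → match
iv → match
v → match
vi → match
vii → no match
viii → match

i, ii, iii, iv, v, vi, viii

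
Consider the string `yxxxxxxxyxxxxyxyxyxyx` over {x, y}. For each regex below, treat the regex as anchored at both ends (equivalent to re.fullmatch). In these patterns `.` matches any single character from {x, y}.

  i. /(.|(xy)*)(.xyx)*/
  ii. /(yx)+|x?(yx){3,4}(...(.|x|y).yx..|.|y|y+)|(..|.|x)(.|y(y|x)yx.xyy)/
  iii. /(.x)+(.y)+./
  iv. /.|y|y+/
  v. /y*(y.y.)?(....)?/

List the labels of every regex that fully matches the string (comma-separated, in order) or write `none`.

i → no match
ii → no match
iii → match
iv → no match
v → no match

iii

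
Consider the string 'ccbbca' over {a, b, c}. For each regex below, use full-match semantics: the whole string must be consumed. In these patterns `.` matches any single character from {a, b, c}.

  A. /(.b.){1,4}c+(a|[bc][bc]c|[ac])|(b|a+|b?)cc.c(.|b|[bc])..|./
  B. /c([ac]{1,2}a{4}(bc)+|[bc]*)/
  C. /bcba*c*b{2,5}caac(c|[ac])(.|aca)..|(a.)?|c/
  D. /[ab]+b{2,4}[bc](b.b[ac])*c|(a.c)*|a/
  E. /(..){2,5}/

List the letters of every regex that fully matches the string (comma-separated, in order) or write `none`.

A → no match
B → no match
C → no match
D → no match
E → match

E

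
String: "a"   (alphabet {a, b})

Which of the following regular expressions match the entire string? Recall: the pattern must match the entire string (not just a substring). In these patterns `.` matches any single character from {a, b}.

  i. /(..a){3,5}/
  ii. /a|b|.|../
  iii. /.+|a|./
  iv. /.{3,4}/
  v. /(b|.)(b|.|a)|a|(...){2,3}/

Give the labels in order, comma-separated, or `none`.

ii, iii, v

i → no match
ii → match
iii → match
iv → no match
v → match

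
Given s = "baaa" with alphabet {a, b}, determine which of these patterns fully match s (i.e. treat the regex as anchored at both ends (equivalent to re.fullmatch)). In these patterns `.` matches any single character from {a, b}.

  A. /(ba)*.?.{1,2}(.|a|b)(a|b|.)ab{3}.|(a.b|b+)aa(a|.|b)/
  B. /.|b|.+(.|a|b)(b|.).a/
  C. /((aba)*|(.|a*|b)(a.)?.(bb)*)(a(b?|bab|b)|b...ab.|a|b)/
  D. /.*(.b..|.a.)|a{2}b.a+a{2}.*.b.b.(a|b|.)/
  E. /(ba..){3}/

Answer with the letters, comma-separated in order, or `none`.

A → match
B → no match
C → no match
D → match
E → no match

A, D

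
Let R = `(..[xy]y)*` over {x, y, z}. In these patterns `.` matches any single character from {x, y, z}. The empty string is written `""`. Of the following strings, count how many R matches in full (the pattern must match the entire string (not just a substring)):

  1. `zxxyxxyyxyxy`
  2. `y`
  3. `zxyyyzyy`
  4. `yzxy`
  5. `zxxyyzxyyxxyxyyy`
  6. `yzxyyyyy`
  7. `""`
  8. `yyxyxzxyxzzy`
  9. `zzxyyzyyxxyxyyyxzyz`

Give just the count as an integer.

6

1. `zxxyxxyyxyxy` → match
2. `y` → no match
3. `zxyyyzyy` → match
4. `yzxy` → match
5 → match
6. `yzxyyyyy` → match
7. `""` → match
8. `yyxyxzxyxzzy` → no match
9 → no match
Total matched: 6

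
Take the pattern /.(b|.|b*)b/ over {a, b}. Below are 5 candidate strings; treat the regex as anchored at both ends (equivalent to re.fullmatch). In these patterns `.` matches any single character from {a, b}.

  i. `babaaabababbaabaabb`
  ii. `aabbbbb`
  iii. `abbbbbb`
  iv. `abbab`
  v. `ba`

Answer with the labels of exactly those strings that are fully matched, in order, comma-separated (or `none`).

iii

i → no match
ii. `aabbbbb` → no match
iii. `abbbbbb` → match
iv. `abbab` → no match
v. `ba` → no match — must end with `b`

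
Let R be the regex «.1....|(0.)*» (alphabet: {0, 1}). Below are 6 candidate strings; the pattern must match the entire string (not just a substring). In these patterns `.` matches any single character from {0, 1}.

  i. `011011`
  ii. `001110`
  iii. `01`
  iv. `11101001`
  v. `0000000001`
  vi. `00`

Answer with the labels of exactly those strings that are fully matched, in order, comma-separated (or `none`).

i, iii, v, vi

i. `011011` → match
ii. `001110` → no match
iii. `01` → match
iv. `11101001` → no match
v. `0000000001` → match
vi. `00` → match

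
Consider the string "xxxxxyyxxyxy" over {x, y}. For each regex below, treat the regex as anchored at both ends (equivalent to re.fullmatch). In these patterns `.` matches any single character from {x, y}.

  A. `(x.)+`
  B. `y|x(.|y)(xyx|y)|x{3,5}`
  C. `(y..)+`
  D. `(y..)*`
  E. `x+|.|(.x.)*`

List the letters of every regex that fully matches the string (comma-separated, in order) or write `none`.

A → no match
B → no match
C → no match — must start with "y"
D → no match
E → match

E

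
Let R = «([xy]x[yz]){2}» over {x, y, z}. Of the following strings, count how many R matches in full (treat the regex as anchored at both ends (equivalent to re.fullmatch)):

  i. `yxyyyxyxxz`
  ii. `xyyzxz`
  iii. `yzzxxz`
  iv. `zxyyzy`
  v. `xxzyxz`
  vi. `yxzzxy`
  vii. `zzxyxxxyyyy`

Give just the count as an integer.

i. `yxyyyxyxxz` → no match
ii. `xyyzxz` → no match
iii. `yzzxxz` → no match
iv. `zxyyzy` → no match
v. `xxzyxz` → match
vi. `yxzzxy` → no match
vii. `zzxyxxxyyyy` → no match
Total matched: 1

1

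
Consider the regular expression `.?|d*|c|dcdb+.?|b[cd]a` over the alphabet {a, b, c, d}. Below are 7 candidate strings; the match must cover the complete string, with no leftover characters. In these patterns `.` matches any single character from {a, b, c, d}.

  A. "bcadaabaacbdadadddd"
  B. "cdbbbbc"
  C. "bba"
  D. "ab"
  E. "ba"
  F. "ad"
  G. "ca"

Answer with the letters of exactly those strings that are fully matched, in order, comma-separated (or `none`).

none

A → no match
B. "cdbbbbc" → no match
C. "bba" → no match
D. "ab" → no match
E. "ba" → no match
F. "ad" → no match
G. "ca" → no match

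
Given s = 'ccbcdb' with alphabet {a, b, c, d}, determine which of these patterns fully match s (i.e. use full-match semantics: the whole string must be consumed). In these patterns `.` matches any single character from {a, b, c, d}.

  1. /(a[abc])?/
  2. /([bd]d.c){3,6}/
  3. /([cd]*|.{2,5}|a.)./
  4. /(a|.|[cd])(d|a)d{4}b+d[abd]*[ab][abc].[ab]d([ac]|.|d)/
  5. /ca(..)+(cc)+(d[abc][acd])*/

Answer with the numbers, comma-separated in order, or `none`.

1 → no match
2 → no match — must end with 'c'
3 → match
4 → no match
5 → no match — must start with 'ca'

3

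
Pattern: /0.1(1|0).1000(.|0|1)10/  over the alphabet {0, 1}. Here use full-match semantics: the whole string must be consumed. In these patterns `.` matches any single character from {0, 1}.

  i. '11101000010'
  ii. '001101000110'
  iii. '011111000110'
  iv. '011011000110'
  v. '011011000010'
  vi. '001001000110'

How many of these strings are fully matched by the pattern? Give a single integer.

i → no match — must start with '0'
ii → match
iii → match
iv → match
v → match
vi → match
Total matched: 5

5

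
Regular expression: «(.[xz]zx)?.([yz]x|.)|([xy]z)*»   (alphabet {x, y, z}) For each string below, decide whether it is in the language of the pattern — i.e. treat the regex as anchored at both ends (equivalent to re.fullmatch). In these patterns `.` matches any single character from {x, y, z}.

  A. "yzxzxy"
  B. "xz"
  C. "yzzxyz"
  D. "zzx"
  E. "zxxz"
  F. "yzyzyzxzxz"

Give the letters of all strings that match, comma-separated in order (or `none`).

A. "yzxzxy" → no match
B. "xz" → match
C. "yzzxyz" → match
D. "zzx" → match
E. "zxxz" → no match
F. "yzyzyzxzxz" → match

B, C, D, F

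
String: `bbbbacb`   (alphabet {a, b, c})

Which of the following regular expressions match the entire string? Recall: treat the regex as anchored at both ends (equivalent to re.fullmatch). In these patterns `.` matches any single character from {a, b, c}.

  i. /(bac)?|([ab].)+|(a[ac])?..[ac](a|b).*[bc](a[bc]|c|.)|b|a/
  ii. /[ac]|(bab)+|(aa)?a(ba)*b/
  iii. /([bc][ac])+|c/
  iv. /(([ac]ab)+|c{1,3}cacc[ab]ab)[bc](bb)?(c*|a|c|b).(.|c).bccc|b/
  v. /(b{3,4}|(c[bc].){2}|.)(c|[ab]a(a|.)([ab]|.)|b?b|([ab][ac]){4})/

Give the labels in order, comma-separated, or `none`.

v

i → no match
ii → no match
iii → no match
iv → no match
v → match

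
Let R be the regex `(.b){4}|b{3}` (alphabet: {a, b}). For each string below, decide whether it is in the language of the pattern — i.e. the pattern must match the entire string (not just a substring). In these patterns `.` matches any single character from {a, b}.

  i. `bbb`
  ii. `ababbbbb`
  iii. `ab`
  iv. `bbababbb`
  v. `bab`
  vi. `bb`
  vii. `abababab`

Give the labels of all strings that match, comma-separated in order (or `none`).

i → match
ii → match
iii → no match
iv → match
v → no match
vi → no match
vii → match

i, ii, iv, vii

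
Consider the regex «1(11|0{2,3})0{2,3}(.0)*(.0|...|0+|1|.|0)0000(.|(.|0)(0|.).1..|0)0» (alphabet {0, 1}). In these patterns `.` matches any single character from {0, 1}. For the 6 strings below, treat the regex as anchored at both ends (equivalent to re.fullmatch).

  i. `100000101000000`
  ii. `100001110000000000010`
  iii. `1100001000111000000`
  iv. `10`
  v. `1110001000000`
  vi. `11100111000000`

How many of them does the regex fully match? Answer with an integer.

i → match
ii → no match
iii → no match
iv → no match
v → match
vi → match
Total matched: 3

3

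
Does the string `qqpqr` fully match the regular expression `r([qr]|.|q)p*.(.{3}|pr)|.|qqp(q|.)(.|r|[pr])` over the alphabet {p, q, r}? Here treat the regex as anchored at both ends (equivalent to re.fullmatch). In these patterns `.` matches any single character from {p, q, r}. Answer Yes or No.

Yes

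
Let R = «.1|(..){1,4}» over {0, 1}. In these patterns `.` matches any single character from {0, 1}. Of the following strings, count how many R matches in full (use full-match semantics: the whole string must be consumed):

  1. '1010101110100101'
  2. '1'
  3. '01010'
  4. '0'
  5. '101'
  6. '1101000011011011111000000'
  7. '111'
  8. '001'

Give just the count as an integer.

1 → no match
2 → no match
3 → no match
4 → no match
5 → no match
6 → no match
7 → no match
8 → no match
Total matched: 0

0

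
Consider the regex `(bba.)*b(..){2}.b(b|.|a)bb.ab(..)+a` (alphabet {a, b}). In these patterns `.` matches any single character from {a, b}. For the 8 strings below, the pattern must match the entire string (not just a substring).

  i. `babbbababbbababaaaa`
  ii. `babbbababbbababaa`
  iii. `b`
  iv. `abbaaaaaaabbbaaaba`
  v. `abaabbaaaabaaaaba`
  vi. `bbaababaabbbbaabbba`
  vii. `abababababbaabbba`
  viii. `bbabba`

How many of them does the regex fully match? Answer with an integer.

0

i → no match
ii → no match
iii → no match — must end with `a`
iv → no match
v → no match
vi → no match
vii → no match
viii → no match
Total matched: 0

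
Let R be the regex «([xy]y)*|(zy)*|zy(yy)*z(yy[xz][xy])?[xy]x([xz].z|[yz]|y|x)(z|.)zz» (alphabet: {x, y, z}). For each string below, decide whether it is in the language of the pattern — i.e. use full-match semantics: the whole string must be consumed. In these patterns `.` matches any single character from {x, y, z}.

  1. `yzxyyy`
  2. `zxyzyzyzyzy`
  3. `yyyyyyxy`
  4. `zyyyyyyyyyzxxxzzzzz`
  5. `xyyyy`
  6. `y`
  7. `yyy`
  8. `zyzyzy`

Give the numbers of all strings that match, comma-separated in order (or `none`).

3, 4, 8

1 → no match
2 → no match
3 → match
4 → match
5 → no match
6 → no match
7 → no match
8 → match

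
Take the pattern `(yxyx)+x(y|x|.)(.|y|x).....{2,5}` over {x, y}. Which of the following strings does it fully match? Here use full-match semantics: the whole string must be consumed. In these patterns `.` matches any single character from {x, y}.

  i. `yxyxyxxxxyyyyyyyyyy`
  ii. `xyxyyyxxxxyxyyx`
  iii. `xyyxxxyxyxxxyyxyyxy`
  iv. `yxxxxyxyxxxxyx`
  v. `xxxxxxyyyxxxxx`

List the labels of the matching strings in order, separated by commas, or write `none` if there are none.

none

i → no match
ii → no match — must start with `yxyx`
iii → no match — must start with `yxyx`
iv → no match — must start with `yxyx`
v → no match — must start with `yxyx`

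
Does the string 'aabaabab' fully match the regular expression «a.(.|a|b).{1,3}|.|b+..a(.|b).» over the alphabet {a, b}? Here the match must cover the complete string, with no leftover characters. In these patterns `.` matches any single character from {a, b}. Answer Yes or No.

No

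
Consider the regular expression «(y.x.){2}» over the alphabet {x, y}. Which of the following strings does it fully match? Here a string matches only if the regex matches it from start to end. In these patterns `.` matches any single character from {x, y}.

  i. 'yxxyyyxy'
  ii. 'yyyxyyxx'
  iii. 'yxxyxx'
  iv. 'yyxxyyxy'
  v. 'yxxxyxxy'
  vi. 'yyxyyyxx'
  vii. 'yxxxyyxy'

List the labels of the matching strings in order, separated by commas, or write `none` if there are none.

i. 'yxxyyyxy' → match
ii. 'yyyxyyxx' → no match
iii. 'yxxyxx' → no match
iv. 'yyxxyyxy' → match
v. 'yxxxyxxy' → match
vi. 'yyxyyyxx' → match
vii. 'yxxxyyxy' → match

i, iv, v, vi, vii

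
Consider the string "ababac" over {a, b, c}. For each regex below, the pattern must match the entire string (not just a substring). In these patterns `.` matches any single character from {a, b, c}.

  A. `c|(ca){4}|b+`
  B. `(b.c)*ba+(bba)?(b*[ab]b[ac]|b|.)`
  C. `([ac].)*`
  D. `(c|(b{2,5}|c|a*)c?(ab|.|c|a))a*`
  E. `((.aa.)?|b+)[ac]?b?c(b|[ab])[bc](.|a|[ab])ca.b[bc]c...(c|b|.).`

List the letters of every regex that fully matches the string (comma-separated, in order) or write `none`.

A → no match
B → no match
C → match
D → no match
E → no match

C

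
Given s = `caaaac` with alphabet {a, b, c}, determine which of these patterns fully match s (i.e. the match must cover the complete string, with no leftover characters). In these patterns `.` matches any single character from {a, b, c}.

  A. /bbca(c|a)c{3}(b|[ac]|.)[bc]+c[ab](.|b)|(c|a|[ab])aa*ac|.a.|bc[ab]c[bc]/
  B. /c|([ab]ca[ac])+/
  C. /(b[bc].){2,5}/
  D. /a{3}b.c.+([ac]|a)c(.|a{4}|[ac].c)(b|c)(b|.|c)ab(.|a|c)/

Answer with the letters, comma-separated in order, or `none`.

A

A → match
B → no match
C → no match — must start with `b`
D → no match — must start with `a`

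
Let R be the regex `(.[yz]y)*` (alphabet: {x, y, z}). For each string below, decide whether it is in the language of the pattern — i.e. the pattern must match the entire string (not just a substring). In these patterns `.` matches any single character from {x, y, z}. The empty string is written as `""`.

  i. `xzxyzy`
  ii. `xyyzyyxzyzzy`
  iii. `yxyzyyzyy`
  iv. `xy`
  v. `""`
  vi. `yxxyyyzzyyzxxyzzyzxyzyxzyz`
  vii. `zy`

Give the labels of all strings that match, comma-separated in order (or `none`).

ii, v

i. `xzxyzy` → no match
ii. `xyyzyyxzyzzy` → match
iii. `yxyzyyzyy` → no match
iv. `xy` → no match
v. `""` → match
vi → no match
vii. `zy` → no match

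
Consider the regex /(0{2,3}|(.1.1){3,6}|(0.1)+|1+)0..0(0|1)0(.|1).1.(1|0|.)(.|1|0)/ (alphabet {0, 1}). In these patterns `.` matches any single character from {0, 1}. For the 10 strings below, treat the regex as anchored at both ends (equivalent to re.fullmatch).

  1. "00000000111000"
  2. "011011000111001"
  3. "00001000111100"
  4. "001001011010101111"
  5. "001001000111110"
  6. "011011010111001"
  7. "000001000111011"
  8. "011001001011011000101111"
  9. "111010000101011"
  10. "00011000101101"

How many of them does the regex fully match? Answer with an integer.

10

1 → match
2 → match
3 → match
4 → match
5 → match
6 → match
7 → match
8 → match
9 → match
10 → match
Total matched: 10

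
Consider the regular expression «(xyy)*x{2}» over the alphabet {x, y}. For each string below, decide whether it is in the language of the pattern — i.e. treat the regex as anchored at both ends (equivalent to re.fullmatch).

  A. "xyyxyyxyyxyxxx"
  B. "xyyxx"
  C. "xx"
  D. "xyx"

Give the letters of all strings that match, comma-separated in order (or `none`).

B, C

A → no match
B → match
C → match
D → no match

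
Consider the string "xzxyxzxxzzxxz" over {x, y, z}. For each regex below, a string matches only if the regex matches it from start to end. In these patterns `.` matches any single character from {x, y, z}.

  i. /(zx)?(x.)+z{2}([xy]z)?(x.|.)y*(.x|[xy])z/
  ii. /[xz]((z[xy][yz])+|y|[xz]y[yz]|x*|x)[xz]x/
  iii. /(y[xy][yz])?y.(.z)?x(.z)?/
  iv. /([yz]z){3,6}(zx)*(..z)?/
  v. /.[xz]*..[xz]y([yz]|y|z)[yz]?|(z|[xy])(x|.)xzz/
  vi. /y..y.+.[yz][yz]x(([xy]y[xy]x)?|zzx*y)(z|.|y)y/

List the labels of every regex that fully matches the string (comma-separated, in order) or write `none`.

i → match
ii → no match — must end with "x"
iii → no match
iv → no match
v → no match
vi → no match — must start with "y"

i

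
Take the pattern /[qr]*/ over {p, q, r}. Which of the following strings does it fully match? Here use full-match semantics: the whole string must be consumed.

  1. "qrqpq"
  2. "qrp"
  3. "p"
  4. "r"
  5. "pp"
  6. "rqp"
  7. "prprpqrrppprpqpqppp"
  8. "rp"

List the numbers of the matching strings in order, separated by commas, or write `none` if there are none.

4

1. "qrqpq" → no match
2. "qrp" → no match
3. "p" → no match
4. "r" → match
5. "pp" → no match
6. "rqp" → no match
7 → no match
8. "rp" → no match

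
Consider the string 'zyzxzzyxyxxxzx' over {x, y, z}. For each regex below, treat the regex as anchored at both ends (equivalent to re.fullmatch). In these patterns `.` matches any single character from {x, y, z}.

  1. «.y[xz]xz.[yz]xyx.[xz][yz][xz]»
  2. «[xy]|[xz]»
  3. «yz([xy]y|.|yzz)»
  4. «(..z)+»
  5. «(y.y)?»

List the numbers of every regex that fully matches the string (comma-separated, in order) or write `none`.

1 → match
2 → no match
3 → no match — must start with 'yz'
4 → no match — must end with 'z'
5 → no match

1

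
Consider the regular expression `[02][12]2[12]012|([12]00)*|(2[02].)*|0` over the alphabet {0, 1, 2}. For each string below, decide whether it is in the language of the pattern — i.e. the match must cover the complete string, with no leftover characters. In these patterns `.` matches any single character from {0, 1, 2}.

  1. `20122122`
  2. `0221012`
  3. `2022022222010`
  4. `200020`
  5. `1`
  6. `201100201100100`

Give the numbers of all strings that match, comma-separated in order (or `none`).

1. `20122122` → no match
2. `0221012` → match
3 → no match
4. `200020` → no match
5. `1` → no match
6 → no match

2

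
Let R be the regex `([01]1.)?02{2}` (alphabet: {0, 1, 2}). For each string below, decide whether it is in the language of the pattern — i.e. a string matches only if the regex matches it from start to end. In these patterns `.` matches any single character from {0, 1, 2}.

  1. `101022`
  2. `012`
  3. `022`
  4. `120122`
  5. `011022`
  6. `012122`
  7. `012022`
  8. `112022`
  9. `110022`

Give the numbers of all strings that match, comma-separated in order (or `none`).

3, 5, 7, 8, 9

1 → no match
2 → no match
3 → match
4 → no match
5 → match
6 → no match
7 → match
8 → match
9 → match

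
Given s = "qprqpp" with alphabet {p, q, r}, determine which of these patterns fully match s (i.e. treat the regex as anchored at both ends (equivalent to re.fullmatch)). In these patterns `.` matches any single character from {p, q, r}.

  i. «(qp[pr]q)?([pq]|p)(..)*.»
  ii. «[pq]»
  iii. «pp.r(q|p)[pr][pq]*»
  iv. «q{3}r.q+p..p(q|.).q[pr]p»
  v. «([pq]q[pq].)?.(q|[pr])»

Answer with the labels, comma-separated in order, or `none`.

i → match
ii → no match
iii → no match — must start with "pp"
iv → no match
v → no match

i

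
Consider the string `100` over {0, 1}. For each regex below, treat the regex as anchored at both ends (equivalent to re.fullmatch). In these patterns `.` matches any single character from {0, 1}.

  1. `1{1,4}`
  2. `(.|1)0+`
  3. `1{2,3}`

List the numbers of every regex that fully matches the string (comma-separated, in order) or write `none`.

2

1 → no match — must end with `1`
2 → match
3 → no match — must end with `1`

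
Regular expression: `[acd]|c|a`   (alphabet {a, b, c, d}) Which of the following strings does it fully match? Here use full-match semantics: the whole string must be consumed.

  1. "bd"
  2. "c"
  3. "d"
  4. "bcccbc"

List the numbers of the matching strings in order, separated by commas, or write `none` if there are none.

1 → no match
2 → match
3 → match
4 → no match

2, 3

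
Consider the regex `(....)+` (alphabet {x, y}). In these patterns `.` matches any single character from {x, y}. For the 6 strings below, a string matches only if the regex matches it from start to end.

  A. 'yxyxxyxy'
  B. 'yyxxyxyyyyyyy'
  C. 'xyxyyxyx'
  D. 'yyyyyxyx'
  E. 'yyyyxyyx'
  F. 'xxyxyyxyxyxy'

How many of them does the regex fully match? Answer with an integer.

5

A → match
B → no match
C → match
D → match
E → match
F → match
Total matched: 5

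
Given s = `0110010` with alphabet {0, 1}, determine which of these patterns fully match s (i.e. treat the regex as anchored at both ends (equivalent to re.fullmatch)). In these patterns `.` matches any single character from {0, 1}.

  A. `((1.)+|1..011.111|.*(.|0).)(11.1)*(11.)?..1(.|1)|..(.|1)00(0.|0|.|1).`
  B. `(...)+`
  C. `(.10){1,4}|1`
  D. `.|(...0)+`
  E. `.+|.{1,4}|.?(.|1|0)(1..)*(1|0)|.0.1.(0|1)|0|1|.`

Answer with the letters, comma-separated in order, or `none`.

A → match
B → no match
C → no match
D → no match
E → match

A, E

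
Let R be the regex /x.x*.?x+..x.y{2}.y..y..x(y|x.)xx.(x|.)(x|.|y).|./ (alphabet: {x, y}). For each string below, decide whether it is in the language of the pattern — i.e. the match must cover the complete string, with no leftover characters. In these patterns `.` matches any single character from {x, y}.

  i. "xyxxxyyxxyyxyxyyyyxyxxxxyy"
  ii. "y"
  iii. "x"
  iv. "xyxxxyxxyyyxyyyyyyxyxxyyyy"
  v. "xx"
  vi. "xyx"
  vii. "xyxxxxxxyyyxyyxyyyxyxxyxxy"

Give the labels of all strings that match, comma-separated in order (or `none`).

i → match
ii. "y" → match
iii. "x" → match
iv → match
v. "xx" → no match
vi. "xyx" → no match
vii → match

i, ii, iii, iv, vii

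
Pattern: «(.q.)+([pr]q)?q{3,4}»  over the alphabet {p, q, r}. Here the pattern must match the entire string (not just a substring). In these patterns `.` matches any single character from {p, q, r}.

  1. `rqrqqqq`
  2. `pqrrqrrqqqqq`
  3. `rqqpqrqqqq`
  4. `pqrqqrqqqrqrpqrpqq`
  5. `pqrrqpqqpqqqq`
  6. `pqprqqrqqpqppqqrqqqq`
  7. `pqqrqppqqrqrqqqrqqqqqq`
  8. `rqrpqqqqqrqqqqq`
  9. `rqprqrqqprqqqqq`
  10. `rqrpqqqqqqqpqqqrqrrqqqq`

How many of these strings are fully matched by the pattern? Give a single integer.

1. `rqrqqqq` → match
2. `pqrrqrrqqqqq` → match
3. `rqqpqrqqqq` → match
4 → no match
5 → match
6 → match
7 → match
8 → match
9 → match
10 → match
Total matched: 9

9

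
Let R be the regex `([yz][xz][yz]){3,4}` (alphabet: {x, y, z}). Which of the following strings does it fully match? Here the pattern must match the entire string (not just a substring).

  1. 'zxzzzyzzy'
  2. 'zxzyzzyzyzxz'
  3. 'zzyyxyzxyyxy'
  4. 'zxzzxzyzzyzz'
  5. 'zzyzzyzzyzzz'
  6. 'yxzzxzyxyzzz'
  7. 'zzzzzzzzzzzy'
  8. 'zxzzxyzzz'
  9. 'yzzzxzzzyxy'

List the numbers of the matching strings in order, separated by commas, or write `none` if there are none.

1, 2, 3, 4, 5, 6, 7, 8

1 → match
2 → match
3 → match
4 → match
5 → match
6 → match
7 → match
8 → match
9 → no match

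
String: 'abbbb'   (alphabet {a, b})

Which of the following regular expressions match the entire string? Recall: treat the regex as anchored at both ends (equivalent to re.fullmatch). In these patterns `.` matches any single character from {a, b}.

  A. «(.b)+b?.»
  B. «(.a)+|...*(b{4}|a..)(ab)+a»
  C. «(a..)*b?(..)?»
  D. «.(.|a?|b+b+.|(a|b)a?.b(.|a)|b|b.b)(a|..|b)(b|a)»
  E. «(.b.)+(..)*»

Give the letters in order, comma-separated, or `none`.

A, C, D, E

A → match
B → no match
C → match
D → match
E → match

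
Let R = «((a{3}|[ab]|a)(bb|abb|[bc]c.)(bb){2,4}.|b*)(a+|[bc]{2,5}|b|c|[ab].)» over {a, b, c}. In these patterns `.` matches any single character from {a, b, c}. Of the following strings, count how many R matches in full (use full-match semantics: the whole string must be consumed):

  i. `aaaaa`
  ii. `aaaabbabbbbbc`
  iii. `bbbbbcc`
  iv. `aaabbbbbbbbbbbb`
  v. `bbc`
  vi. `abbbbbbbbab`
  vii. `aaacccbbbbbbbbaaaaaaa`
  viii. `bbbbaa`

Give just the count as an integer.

7

i → match
ii → no match
iii → match
iv → match
v → match
vi → match
vii → match
viii → match
Total matched: 7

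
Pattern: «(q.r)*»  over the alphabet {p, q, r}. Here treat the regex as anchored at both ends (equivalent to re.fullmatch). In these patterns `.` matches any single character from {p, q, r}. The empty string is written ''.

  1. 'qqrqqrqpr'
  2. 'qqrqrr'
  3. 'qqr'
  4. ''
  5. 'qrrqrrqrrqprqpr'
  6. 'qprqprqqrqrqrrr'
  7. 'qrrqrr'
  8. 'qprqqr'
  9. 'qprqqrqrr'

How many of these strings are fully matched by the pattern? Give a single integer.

1 → match
2 → match
3 → match
4 → match
5 → match
6 → no match
7 → match
8 → match
9 → match
Total matched: 8

8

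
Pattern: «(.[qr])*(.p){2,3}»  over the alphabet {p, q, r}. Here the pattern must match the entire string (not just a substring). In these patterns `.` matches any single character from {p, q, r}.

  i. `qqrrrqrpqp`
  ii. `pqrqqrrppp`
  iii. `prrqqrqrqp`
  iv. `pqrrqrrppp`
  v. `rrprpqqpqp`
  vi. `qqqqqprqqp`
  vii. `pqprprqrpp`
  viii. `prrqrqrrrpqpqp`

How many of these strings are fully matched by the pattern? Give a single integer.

5

i → match
ii → match
iii → no match
iv → match
v → match
vi → no match
vii → no match
viii → match
Total matched: 5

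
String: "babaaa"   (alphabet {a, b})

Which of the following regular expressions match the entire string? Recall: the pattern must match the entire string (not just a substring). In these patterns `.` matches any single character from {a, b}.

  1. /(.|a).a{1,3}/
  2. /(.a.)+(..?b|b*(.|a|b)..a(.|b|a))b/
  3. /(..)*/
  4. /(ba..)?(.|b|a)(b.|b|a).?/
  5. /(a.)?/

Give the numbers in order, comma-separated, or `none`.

1 → no match
2 → no match — must end with "b"
3 → match
4 → match
5 → no match

3, 4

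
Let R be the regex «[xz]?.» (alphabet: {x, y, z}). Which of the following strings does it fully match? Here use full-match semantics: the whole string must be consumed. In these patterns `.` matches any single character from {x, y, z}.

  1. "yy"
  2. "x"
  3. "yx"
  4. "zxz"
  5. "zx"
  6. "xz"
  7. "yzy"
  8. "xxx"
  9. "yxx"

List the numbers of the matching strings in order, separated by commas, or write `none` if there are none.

1 → no match
2 → match
3 → no match
4 → no match
5 → match
6 → match
7 → no match
8 → no match
9 → no match

2, 5, 6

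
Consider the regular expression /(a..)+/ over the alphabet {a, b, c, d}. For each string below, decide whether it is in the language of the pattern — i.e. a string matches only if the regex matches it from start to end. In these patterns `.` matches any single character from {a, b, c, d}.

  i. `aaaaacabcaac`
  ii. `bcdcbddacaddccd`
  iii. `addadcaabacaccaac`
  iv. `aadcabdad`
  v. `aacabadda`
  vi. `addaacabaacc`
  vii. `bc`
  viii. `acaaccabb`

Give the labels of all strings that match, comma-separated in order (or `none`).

i → match
ii → no match — must start with `a`
iii → no match
iv → no match
v → no match
vi → match
vii → no match — must start with `a`
viii → match

i, vi, viii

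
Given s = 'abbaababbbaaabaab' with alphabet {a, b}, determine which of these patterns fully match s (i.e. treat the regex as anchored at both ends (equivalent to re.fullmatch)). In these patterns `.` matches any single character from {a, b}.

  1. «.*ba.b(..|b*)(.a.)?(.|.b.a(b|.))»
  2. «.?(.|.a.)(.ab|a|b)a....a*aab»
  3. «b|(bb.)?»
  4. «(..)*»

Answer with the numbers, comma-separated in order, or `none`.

1

1 → match
2 → no match
3 → no match
4 → no match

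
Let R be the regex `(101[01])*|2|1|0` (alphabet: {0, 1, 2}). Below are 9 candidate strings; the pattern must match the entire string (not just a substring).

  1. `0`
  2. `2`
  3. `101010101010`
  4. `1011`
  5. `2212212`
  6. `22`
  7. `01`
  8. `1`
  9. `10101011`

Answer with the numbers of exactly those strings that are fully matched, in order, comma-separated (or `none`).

1, 2, 3, 4, 8, 9

1 → match
2 → match
3 → match
4 → match
5 → no match
6 → no match
7 → no match
8 → match
9 → match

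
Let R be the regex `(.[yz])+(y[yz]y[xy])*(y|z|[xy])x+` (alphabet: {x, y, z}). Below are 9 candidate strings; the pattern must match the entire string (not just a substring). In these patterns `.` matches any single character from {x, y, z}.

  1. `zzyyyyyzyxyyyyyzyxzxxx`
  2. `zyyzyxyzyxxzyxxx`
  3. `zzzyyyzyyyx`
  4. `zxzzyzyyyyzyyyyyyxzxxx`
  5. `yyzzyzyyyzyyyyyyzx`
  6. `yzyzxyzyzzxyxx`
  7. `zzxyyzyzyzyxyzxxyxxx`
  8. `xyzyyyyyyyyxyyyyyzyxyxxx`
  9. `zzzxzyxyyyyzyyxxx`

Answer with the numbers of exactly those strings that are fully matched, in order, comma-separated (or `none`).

1 → match
2 → no match
3 → no match
4 → no match
5 → match
6 → match
7 → no match
8 → match
9 → no match

1, 5, 6, 8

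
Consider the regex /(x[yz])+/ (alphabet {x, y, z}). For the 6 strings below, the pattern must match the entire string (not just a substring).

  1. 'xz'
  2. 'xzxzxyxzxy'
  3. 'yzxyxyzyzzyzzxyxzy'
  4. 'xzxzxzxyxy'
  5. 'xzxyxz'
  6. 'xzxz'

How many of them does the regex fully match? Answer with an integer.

1 → match
2 → match
3 → no match — must start with 'x'
4 → match
5 → match
6 → match
Total matched: 5

5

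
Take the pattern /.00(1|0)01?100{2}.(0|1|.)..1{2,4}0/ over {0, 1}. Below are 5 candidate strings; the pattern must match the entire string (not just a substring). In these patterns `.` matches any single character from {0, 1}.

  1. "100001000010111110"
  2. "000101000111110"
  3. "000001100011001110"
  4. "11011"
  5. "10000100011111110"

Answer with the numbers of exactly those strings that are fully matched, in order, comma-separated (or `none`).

1, 3, 5

1 → match
2 → no match
3 → match
4 → no match — must end with "10"
5 → match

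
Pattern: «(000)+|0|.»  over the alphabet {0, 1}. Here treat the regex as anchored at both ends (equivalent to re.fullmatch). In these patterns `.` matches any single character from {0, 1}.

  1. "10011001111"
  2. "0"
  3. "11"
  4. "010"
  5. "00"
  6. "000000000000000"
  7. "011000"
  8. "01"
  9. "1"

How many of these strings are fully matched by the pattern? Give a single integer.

1 → no match
2 → match
3 → no match
4 → no match
5 → no match
6 → match
7 → no match
8 → no match
9 → match
Total matched: 3

3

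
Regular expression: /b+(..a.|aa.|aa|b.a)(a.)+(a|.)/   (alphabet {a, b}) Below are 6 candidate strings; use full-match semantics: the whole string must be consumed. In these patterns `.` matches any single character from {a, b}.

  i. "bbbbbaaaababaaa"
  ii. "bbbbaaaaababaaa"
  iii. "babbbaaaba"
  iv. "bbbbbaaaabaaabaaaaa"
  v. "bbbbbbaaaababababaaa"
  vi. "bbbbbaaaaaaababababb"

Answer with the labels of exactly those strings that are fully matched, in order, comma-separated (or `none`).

i → match
ii → match
iii → no match
iv → match
v → match
vi → match

i, ii, iv, v, vi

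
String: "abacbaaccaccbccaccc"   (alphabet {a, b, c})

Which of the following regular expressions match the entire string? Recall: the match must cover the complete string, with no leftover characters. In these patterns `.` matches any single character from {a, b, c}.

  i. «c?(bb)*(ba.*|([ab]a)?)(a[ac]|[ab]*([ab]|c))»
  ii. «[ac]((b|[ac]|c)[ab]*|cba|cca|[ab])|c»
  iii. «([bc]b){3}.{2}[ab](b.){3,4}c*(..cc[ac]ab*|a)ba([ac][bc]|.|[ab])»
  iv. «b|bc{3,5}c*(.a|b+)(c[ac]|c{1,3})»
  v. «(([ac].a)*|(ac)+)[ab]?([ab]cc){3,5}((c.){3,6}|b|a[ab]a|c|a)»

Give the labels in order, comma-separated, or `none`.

v

i → no match
ii → no match
iii → no match
iv → no match
v → match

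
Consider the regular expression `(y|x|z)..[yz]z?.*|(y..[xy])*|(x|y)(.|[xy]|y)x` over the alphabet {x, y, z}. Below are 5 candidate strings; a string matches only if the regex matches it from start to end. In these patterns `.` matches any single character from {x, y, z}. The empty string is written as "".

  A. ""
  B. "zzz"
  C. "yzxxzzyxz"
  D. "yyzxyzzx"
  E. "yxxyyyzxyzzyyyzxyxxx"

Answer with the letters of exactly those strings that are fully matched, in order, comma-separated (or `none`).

A → match
B → no match
C → no match
D → match
E → match

A, D, E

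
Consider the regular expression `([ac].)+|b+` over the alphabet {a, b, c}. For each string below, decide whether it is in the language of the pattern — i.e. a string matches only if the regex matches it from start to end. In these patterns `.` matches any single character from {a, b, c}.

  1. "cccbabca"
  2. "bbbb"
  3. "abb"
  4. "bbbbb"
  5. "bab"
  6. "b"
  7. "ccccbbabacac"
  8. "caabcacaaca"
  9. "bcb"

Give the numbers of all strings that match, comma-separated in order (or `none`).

1. "cccbabca" → match
2. "bbbb" → match
3. "abb" → no match
4. "bbbbb" → match
5. "bab" → no match
6. "b" → match
7. "ccccbbabacac" → no match
8. "caabcacaaca" → no match
9. "bcb" → no match

1, 2, 4, 6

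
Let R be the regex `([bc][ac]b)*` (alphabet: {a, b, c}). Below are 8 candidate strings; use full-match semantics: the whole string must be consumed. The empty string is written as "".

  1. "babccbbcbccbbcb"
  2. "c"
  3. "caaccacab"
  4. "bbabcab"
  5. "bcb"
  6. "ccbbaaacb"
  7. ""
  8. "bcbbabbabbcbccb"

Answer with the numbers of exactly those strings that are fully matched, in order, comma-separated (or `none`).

1 → match
2 → no match
3 → no match
4 → no match
5 → match
6 → no match
7 → match
8 → match

1, 5, 7, 8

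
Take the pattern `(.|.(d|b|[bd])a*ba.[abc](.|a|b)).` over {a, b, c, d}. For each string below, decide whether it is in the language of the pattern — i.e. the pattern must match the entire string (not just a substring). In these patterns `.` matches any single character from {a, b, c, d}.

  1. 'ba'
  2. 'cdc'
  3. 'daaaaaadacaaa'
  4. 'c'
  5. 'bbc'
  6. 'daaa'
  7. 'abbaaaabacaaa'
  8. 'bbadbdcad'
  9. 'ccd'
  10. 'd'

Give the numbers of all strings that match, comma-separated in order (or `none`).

1 → match
2 → no match
3 → no match
4 → no match
5 → no match
6 → no match
7 → no match
8 → no match
9 → no match
10 → no match

1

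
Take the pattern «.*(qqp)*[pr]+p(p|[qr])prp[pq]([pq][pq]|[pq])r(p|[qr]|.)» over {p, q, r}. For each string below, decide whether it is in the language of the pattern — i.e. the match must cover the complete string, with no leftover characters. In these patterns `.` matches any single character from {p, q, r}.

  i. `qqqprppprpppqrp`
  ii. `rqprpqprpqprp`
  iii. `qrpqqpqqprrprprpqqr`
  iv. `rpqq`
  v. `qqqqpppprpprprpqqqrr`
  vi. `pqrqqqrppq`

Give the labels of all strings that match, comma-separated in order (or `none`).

i → match
ii → match
iii → no match
iv → no match
v → match
vi → no match

i, ii, v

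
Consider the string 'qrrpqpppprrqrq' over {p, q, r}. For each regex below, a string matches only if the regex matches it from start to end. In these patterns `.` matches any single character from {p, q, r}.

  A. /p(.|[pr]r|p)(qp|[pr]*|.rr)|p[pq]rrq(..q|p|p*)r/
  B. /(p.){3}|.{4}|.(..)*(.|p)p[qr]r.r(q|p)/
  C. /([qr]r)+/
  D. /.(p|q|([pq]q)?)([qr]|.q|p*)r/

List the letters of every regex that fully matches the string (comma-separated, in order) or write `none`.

A → no match — must start with 'p'
B → match
C → no match — must end with 'r'
D → no match — must end with 'r'

B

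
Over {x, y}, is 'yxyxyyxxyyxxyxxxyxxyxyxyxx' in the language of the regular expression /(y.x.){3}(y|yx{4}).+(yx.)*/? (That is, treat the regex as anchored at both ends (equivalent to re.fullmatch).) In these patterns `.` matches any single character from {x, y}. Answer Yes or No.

No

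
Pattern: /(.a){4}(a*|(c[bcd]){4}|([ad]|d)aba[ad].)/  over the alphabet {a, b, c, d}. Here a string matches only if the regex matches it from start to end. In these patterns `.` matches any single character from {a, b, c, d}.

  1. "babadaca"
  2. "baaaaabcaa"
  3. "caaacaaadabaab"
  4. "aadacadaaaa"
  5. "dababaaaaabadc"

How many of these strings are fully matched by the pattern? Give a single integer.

4

1 → match
2 → no match
3 → match
4 → match
5 → match
Total matched: 4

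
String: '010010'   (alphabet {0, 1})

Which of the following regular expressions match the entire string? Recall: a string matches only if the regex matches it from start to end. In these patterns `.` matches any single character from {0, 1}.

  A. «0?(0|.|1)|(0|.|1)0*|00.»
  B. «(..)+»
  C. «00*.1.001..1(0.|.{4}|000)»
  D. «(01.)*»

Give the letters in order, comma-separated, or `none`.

A → no match
B → match
C → no match
D → match

B, D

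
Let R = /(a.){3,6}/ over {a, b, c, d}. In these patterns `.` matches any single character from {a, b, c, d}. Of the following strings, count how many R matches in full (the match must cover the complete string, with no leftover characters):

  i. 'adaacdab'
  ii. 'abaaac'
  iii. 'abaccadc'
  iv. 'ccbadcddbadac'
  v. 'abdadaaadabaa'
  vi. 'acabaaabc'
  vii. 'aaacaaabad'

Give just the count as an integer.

2

i → no match
ii → match
iii → no match
iv → no match — must start with 'a'
v → no match
vi → no match
vii → match
Total matched: 2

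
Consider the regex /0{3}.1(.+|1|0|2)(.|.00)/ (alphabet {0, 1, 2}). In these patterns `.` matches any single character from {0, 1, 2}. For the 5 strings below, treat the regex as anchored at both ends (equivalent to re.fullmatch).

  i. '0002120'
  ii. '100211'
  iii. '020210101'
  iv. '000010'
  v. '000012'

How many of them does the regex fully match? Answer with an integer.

i → match
ii → no match — must start with '0'
iii → no match
iv → no match
v → no match
Total matched: 1

1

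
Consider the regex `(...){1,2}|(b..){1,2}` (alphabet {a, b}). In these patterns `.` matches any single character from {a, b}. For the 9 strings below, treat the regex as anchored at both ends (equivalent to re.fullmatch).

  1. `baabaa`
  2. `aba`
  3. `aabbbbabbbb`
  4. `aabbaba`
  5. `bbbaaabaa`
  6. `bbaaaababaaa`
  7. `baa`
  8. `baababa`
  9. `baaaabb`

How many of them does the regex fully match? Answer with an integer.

1 → match
2 → match
3 → no match
4 → no match
5 → no match
6 → no match
7 → match
8 → no match
9 → no match
Total matched: 3

3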